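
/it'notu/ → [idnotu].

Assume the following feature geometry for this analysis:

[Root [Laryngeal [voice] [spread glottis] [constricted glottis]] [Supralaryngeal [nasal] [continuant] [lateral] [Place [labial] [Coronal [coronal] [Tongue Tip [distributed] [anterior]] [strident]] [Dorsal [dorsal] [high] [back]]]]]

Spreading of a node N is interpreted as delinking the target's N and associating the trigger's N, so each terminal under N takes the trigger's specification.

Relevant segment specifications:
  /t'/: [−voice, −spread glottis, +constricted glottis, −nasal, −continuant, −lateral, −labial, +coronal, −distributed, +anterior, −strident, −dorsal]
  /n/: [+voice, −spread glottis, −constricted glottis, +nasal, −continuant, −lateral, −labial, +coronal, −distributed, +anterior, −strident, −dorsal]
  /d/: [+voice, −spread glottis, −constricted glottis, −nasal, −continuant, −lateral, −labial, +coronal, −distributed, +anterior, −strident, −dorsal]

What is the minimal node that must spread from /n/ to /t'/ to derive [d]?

Comparing /t'/ with its surface form [d], the features that change are [voice], [constricted glottis].
The smallest constituent containing every changed terminal is Laryngeal — each of its daughters lacks at least one of the affected features.
If Laryngeal spreads, every terminal under it takes /n/'s value, producing [d] as observed.
Since [nasal] is preserved even though /n/ disagrees there, no node above Laryngeal spread.

Laryngeal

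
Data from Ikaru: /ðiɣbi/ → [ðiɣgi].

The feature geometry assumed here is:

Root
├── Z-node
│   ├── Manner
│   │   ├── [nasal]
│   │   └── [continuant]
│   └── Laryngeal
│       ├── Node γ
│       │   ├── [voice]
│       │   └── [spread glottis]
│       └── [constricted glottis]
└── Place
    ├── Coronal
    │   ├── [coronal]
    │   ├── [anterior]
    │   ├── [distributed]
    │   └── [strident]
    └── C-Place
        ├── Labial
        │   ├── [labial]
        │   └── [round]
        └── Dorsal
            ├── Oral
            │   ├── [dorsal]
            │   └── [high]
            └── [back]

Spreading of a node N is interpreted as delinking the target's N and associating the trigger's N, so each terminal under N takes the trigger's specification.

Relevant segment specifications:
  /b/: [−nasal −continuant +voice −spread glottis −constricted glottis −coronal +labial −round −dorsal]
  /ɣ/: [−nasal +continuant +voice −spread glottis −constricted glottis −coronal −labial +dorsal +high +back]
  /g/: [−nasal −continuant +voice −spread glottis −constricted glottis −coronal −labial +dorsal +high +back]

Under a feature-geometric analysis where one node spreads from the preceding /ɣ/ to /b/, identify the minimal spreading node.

C-Place

Comparing /b/ with its surface form [g], the features that change are [labial], [round], [dorsal], [high], [back].
In this geometry the lowest node dominating all of them is C-Place: every daughter of C-Place dominates only a proper subset, so no lower node suffices.
Delinking /b/'s C-Place and associating /ɣ/'s C-Place gives precisely the feature bundle of [g].
[continuant], a feature on which the two segments disagree outside C-Place, is unchanged — nothing dominating it spread, and C-Place is the minimal sufficient constituent.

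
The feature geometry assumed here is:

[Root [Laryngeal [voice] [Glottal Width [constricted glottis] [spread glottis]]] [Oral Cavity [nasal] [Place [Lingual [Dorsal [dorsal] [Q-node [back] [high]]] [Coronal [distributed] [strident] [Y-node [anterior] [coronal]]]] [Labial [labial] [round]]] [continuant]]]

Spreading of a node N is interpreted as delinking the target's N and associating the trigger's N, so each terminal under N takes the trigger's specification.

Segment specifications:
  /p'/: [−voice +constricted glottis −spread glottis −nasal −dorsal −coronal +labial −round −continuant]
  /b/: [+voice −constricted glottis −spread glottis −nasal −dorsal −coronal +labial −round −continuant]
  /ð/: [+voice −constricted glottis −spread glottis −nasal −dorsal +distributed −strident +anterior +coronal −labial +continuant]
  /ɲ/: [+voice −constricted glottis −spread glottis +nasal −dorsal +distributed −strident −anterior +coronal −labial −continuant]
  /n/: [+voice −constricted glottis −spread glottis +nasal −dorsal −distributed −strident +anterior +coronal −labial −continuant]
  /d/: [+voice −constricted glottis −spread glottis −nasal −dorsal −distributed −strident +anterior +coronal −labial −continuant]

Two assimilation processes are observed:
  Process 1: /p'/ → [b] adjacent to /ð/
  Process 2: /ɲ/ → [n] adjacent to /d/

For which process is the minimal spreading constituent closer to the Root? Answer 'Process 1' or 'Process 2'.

Process 1: the features that change are [voice], [constricted glottis]; the minimal node is Laryngeal (depth 1).
Process 2: the features that change are [anterior], [distributed]; the minimal node is Coronal (depth 4).
Laryngeal is closer to Root than Coronal, so Process 1 spreads the higher node.

Process 1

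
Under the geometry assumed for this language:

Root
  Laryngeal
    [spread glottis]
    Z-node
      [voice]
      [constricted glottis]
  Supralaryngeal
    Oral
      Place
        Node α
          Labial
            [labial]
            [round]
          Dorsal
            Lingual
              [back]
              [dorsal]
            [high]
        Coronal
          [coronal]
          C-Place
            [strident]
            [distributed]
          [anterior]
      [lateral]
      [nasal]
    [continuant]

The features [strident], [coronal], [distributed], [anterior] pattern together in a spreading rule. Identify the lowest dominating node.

[strident] is immediately dominated by C-Place.
[coronal] is immediately dominated by Coronal.
[distributed] is immediately dominated by C-Place.
[anterior] is immediately dominated by Coronal.
These paths first converge at Coronal; no daughter of Coronal dominates all 4 features, so Coronal is the minimal constituent.

Coronal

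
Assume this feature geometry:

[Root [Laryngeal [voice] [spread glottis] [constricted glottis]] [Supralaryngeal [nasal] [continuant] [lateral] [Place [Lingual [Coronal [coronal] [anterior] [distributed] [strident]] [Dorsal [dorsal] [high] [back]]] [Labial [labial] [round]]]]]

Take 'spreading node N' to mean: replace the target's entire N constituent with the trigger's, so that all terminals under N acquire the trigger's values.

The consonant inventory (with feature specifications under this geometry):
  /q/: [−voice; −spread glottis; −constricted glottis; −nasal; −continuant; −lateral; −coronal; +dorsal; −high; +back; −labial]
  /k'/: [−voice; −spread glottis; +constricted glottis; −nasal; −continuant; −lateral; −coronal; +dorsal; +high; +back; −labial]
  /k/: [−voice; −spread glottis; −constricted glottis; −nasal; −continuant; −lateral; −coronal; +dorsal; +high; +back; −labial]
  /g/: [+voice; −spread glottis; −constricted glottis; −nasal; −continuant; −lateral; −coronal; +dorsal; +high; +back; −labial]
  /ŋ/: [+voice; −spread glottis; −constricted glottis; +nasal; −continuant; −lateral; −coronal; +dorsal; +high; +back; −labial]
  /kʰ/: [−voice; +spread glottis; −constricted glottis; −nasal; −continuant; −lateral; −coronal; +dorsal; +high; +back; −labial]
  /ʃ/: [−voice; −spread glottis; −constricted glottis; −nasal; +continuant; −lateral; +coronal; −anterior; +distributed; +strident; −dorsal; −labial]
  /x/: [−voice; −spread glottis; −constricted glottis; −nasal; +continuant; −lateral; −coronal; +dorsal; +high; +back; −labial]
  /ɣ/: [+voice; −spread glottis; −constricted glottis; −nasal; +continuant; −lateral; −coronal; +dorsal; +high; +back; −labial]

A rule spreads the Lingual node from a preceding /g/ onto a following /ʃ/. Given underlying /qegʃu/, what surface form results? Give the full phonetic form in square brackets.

Terminals under Lingual in this geometry: [coronal], [anterior], [distributed], [strident], [dorsal], [high], [back].
Spreading Lingual from /g/ onto /ʃ/ replaces those values with /g/'s: [−coronal], [+dorsal], [+high], [+back]. Features outside Lingual ([voice], [spread glottis], [constricted glottis], …) stay as in /ʃ/.
This feature bundle is that of [x], so /qegʃu/ surfaces as [qegxu].

[qegxu]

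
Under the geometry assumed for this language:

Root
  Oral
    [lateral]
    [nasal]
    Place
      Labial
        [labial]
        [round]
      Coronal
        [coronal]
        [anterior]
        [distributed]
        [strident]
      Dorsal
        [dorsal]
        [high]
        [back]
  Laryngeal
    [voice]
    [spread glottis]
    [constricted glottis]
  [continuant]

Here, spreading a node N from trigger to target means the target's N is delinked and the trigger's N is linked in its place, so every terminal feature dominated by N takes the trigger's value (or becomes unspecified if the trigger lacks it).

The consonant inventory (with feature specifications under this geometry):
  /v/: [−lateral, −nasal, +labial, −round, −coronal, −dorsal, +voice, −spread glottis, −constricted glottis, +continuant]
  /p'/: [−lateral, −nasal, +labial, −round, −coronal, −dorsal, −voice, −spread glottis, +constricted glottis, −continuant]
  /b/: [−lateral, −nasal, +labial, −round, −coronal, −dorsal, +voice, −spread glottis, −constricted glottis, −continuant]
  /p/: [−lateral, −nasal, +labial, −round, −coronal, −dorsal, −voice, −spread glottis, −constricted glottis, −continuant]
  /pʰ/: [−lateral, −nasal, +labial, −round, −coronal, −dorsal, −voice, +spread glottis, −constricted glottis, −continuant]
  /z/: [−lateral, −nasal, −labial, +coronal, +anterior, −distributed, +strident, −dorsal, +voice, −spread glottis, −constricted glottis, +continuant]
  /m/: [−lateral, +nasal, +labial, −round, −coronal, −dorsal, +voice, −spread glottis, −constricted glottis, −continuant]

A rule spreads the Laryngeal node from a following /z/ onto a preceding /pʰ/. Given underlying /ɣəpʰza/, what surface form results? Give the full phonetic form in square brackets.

Terminals under Laryngeal in this geometry: [voice], [spread glottis], [constricted glottis].
Spreading Laryngeal from /z/ onto /pʰ/ replaces those values with /z/'s: [+voice], [−spread glottis], [−constricted glottis]. Features outside Laryngeal ([lateral], [nasal], [labial], …) stay as in /pʰ/.
The resulting bundle matches /b/ in the inventory; substituting it for /pʰ/ gives [ɣəbza].

[ɣəbza]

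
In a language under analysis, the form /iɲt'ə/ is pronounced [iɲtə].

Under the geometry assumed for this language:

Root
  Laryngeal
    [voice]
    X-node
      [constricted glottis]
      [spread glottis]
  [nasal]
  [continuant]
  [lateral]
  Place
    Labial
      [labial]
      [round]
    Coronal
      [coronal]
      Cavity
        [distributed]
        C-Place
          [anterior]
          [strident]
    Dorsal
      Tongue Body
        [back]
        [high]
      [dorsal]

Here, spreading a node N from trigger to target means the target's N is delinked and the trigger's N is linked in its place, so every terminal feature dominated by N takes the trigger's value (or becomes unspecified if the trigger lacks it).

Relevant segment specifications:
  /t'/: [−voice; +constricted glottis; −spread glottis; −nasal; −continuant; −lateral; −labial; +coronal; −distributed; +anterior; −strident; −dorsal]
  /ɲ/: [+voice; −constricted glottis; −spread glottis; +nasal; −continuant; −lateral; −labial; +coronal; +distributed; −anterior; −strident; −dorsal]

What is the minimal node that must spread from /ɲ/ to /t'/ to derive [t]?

[constricted glottis]

Comparing /t'/ with its surface form [t], the only feature that changes is [constricted glottis].
Only a single terminal changes, and /ɲ/ supplies the new value, so [constricted glottis] itself is the minimal spreading constituent.
[distributed], [nasal] stay as in /t'/ although /ɲ/ differs there, so no node dominating them spread; among the remaining candidates [constricted glottis] is the lowest that derives the output.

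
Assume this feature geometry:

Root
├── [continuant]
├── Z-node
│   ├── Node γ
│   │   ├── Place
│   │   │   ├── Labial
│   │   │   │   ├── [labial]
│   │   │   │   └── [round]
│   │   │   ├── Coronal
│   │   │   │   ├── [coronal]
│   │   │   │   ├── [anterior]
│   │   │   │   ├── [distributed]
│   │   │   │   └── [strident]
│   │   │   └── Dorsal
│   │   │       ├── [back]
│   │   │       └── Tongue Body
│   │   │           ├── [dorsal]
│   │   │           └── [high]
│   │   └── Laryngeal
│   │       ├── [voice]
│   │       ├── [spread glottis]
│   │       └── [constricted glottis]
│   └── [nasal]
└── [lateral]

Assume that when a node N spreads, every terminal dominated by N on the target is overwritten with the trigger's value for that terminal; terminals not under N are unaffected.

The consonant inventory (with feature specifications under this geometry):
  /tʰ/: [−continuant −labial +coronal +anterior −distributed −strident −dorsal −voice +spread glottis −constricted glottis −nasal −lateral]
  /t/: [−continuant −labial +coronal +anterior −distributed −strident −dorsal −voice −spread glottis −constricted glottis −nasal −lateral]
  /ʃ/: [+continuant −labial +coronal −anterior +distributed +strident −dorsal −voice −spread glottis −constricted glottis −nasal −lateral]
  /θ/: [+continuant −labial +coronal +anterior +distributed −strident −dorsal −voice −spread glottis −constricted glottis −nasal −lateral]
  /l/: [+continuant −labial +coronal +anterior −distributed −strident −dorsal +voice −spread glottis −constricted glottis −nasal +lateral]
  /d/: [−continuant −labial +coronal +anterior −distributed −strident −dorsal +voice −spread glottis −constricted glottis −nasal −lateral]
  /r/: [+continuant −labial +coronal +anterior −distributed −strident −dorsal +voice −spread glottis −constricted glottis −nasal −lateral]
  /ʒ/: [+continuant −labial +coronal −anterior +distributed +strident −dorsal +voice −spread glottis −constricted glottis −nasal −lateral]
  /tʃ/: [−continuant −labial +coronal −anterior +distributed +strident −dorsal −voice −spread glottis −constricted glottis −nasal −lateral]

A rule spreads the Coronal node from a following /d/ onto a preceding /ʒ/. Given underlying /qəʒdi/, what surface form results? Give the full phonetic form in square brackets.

The Coronal node dominates the terminals [coronal], [anterior], [distributed], [strident].
After delinking /ʒ/'s Coronal and linking /d/'s, the affected terminals become [+coronal], [+anterior], [−distributed], [−strident]; [continuant], [labial], [dorsal], … (outside Coronal) are retained from /ʒ/.
The resulting bundle matches /r/ in the inventory; substituting it for /ʒ/ gives [qərdi].

[qərdi]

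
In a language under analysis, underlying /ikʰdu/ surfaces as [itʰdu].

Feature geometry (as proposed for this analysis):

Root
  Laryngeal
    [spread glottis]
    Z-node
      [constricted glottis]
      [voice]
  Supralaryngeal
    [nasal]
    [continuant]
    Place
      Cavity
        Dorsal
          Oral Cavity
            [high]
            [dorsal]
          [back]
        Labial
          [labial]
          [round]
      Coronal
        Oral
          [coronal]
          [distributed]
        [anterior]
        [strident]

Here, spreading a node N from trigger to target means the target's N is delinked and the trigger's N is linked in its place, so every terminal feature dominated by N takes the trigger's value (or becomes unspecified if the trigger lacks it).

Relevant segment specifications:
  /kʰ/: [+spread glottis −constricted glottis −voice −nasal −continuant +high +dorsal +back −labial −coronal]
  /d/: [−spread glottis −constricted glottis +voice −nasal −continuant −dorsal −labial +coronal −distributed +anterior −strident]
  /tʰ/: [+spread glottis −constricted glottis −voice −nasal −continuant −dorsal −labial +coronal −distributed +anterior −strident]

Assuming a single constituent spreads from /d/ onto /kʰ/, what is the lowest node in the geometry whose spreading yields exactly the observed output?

Place

/kʰ/ and [tʰ] differ in [coronal], [anterior], [distributed], [strident], [dorsal], [high], [back]; every other specified feature is identical.
These terminals are all dominated by Place, and no proper subconstituent of Place covers them all; Place is their lowest common ancestor.
Spreading Place from /d/ overwrites each of those terminals with /d/'s values, yielding exactly [tʰ].
[voice], [spread glottis] stay as in /kʰ/ although /d/ differs there, so no node dominating them spread; among the remaining candidates Place is the lowest that derives the output.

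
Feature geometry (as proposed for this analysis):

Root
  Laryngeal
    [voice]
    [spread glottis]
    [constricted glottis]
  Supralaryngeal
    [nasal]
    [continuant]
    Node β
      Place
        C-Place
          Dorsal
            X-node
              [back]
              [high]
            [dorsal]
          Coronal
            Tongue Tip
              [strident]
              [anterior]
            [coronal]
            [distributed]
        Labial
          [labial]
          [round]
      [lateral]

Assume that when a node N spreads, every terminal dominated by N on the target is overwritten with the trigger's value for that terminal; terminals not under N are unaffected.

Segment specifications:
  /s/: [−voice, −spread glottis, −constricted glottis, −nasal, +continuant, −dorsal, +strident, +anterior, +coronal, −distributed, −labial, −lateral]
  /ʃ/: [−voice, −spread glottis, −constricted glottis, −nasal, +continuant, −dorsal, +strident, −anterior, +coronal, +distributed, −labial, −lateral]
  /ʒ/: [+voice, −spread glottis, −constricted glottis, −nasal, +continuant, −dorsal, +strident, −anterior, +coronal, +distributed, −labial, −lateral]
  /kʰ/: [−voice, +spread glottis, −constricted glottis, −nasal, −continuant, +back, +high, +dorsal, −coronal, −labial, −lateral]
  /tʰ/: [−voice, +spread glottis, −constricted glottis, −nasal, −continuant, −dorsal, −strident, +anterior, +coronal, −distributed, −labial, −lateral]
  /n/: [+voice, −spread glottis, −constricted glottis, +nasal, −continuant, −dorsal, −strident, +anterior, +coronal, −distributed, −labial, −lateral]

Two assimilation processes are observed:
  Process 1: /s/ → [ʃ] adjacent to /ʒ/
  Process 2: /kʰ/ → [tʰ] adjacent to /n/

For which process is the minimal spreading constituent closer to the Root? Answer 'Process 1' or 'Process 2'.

Process 2

Process 1 alters [anterior], [distributed]; the lowest common ancestor is Coronal (depth 5 from Root).
Process 2 alters [coronal], [anterior], [distributed], [strident], [dorsal], [high], [back]; the lowest common ancestor is C-Place (depth 4 from Root).
C-Place (depth 4) sits above Coronal (depth 5), making Process 2 the one with the higher spreading node.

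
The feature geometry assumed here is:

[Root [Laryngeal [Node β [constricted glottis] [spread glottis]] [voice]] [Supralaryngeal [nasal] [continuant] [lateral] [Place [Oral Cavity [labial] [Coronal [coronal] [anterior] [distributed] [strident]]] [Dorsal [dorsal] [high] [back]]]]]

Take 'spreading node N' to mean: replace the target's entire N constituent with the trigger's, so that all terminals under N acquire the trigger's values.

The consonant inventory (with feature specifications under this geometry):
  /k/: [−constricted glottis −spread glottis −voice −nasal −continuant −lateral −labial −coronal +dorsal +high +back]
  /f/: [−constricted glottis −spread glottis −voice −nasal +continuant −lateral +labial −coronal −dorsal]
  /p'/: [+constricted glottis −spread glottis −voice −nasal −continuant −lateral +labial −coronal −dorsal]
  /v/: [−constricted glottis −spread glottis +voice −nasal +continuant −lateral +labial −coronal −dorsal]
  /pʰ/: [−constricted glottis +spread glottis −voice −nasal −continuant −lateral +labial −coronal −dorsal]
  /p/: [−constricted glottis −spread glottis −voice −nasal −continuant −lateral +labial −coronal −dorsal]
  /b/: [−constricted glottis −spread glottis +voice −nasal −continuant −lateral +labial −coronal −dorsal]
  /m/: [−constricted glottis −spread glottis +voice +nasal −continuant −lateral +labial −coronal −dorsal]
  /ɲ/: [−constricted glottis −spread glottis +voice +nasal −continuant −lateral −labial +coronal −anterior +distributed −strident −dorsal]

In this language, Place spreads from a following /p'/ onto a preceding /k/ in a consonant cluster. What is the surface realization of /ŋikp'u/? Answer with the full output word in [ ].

[ŋipp'u]

Place immediately or transitively dominates [labial], [coronal], [anterior], [distributed], [strident], [dorsal], [high], [back].
The target acquires /p'/'s values for everything under Place — [+labial], [−coronal], [−dorsal] — while keeping its own [constricted glottis], [spread glottis], [voice], ….
The resulting bundle matches /p/ in the inventory; substituting it for /k/ gives [ŋipp'u].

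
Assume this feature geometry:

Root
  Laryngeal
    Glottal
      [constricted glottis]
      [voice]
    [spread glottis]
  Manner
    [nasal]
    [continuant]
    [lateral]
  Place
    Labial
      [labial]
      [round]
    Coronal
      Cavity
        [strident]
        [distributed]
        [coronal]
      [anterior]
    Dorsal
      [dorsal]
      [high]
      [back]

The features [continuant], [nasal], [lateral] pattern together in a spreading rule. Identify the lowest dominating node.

[continuant] lies under Manner (below Manner).
[nasal] lies under Manner (below Manner).
[lateral]: Root / Manner / [lateral].
The listed terminals split across distinct daughters of Manner, so Manner itself is the smallest node containing them all.

Manner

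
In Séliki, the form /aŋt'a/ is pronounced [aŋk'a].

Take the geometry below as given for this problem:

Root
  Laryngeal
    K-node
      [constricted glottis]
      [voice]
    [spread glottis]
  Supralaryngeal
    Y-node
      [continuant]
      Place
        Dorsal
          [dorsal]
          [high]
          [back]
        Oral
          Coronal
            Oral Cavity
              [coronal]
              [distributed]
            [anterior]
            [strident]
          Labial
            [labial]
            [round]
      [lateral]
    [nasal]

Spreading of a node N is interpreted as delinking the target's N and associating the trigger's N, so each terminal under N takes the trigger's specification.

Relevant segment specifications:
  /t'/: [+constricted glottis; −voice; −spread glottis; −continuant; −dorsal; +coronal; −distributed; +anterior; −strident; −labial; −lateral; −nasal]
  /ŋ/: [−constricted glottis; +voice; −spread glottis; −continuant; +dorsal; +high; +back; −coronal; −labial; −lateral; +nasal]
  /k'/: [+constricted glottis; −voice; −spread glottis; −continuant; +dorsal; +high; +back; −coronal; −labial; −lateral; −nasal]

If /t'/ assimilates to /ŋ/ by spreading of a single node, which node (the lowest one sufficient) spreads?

Place

The alternation /t'/ → [k'] changes [coronal], [anterior], [distributed], [strident], [dorsal], [high], [back] and nothing else.
Tracing each changed feature up the tree, the paths first meet at Place; any lower node misses at least one of them.
Spreading Place from /ŋ/ overwrites each of those terminals with /ŋ/'s values, yielding exactly [k'].
[constricted glottis], [nasal] stay as in /t'/ although /ŋ/ differs there, so no node dominating them spread; among the remaining candidates Place is the lowest that derives the output.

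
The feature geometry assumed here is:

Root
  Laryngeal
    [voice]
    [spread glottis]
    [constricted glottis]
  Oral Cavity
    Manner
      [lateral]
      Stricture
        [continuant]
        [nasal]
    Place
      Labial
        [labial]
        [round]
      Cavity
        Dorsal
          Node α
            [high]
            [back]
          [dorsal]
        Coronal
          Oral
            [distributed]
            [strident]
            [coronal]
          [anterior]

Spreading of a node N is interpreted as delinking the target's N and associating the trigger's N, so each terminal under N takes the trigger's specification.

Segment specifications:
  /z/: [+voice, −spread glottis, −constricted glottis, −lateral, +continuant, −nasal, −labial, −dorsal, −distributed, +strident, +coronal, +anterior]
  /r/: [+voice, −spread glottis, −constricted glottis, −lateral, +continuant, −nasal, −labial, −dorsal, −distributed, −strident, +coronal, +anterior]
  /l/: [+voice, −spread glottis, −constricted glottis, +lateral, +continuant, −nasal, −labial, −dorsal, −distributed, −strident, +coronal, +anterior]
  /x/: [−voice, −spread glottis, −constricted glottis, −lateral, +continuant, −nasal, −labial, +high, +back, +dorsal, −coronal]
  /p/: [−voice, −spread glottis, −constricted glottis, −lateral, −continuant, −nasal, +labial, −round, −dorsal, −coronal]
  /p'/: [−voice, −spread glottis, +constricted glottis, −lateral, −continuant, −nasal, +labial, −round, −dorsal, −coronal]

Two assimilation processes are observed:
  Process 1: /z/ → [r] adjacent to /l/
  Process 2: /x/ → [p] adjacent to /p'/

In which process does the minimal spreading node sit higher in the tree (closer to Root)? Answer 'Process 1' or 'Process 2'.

Process 2

Process 1 alters [strident]; the lowest dominating node is [strident] (depth 6 from Root).
Process 2: the features that change are [continuant], [labial], [round], [dorsal], [high], [back]; the minimal node is Oral Cavity (depth 1).
Oral Cavity (depth 1) sits above [strident] (depth 6), making Process 2 the one with the higher spreading node.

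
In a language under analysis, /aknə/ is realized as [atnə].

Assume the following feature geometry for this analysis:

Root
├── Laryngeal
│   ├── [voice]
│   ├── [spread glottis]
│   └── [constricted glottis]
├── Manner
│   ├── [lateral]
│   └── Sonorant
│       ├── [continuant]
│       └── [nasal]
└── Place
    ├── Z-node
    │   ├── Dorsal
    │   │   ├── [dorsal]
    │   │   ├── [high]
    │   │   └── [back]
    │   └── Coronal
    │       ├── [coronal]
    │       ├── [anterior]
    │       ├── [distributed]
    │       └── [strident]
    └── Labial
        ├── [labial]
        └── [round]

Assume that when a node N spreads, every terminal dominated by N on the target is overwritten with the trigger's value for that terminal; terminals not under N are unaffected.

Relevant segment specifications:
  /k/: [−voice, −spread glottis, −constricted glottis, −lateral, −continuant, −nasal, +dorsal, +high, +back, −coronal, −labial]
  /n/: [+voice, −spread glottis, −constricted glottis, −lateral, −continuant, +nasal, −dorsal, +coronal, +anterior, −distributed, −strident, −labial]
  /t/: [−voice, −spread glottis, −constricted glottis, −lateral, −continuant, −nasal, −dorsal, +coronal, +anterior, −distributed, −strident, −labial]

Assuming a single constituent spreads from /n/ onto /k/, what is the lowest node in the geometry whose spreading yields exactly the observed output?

Feature comparison: [coronal], [anterior], [distributed], [strident], [dorsal], [high], [back] differ between /k/ and [t]; the remaining terminals match.
These terminals are all dominated by Z-node, and no proper subconstituent of Z-node covers them all; Z-node is their lowest common ancestor.
If Z-node spreads, every terminal under it takes /n/'s value, producing [t] as observed.
[voice], [nasal] stay as in /k/ although /n/ differs there, so no node dominating them spread; among the remaining candidates Z-node is the lowest that derives the output.

Z-node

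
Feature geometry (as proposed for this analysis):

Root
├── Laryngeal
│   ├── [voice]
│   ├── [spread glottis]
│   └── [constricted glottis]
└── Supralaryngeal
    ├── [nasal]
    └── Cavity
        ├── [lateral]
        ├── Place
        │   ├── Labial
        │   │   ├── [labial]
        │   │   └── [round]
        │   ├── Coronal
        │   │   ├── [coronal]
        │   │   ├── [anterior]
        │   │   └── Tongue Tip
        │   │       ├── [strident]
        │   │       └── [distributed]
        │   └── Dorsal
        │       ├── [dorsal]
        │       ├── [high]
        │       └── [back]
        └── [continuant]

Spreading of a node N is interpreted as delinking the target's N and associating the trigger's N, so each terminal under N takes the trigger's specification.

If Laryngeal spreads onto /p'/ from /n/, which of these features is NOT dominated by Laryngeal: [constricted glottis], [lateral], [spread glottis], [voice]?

[lateral]

Under this geometry, Laryngeal contains [voice], [spread glottis], [constricted glottis].
Of the listed options, [spread glottis], [voice], [constricted glottis] are among these and would be overwritten by spreading Laryngeal.
But [lateral] is a dependent of Cavity, outside Laryngeal; it is therefore untouched by the spreading.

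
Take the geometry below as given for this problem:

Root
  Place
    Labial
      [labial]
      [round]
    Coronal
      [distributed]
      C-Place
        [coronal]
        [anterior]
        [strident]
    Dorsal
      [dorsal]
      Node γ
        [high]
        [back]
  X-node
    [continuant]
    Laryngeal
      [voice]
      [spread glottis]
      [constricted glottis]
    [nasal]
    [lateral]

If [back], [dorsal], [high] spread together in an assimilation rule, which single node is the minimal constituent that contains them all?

[back]: Root / Place / Dorsal / Node γ / [back].
[dorsal] lies under Dorsal (below Place).
[high]: Root / Place / Dorsal / Node γ / [high].
Dorsal is the lowest common ancestor — every listed feature sits under it, and no single subconstituent of Dorsal covers them all.

Dorsal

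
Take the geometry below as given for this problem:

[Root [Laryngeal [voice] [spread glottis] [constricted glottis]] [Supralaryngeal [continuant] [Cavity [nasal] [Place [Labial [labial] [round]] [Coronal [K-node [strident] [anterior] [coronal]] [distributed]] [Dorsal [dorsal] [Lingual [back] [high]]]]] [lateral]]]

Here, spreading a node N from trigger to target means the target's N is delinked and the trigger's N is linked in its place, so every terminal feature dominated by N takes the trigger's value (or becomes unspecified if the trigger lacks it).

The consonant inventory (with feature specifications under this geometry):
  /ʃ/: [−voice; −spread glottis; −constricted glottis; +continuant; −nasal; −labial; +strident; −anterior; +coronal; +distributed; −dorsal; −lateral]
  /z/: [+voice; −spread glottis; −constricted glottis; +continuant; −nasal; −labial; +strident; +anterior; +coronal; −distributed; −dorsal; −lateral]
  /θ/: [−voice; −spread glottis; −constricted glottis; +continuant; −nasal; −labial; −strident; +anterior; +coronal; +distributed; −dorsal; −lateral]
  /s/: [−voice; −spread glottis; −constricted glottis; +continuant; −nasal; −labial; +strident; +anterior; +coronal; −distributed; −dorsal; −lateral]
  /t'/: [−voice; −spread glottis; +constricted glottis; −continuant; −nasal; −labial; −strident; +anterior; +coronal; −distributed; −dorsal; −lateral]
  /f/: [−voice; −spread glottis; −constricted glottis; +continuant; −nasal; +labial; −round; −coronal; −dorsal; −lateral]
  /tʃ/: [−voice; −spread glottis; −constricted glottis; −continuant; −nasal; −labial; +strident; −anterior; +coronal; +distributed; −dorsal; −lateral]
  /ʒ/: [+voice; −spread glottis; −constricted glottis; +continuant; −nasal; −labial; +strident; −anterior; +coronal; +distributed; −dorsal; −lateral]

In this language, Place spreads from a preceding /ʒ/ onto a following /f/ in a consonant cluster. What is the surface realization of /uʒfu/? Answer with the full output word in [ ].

[uʒʃu]

Terminals under Place in this geometry: [labial], [round], [strident], [anterior], [coronal], [distributed], [dorsal], [back], [high].
After delinking /f/'s Place and linking /ʒ/'s, the affected terminals become [−labial], [+strident], [−anterior], [+coronal], [+distributed], [−dorsal]; [voice], [spread glottis], [constricted glottis], … (outside Place) are retained from /f/.
This feature bundle is that of [ʃ], so /uʒfu/ surfaces as [uʒʃu].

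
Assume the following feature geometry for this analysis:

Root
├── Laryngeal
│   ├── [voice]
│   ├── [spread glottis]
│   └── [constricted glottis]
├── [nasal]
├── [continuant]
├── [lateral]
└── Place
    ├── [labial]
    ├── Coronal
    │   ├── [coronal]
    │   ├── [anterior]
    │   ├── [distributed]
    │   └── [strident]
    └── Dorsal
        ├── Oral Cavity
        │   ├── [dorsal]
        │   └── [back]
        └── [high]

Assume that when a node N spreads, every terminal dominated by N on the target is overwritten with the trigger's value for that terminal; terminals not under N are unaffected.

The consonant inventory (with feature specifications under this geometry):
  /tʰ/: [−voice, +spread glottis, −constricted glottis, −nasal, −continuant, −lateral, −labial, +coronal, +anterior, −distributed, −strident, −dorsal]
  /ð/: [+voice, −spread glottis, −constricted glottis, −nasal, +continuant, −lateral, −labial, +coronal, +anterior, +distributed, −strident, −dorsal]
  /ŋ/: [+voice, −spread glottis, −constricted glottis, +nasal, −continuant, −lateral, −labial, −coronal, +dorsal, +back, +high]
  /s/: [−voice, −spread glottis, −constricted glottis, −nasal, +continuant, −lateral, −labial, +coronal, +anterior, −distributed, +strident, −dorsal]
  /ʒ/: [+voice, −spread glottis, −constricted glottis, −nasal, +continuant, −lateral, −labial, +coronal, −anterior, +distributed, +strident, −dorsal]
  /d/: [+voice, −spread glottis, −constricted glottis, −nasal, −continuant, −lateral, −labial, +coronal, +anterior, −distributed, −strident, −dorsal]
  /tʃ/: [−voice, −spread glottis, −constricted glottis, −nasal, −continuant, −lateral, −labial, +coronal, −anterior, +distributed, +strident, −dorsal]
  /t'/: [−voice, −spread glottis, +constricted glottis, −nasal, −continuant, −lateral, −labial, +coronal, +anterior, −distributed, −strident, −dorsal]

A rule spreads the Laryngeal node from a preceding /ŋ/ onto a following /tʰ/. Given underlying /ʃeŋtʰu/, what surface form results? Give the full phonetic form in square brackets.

[ʃeŋdu]

Laryngeal immediately or transitively dominates [voice], [spread glottis], [constricted glottis].
After delinking /tʰ/'s Laryngeal and linking /ŋ/'s, the affected terminals become [+voice], [−spread glottis], [−constricted glottis]; [nasal], [continuant], [lateral], … (outside Laryngeal) are retained from /tʰ/.
This feature bundle is that of [d], so /ʃeŋtʰu/ surfaces as [ʃeŋdu].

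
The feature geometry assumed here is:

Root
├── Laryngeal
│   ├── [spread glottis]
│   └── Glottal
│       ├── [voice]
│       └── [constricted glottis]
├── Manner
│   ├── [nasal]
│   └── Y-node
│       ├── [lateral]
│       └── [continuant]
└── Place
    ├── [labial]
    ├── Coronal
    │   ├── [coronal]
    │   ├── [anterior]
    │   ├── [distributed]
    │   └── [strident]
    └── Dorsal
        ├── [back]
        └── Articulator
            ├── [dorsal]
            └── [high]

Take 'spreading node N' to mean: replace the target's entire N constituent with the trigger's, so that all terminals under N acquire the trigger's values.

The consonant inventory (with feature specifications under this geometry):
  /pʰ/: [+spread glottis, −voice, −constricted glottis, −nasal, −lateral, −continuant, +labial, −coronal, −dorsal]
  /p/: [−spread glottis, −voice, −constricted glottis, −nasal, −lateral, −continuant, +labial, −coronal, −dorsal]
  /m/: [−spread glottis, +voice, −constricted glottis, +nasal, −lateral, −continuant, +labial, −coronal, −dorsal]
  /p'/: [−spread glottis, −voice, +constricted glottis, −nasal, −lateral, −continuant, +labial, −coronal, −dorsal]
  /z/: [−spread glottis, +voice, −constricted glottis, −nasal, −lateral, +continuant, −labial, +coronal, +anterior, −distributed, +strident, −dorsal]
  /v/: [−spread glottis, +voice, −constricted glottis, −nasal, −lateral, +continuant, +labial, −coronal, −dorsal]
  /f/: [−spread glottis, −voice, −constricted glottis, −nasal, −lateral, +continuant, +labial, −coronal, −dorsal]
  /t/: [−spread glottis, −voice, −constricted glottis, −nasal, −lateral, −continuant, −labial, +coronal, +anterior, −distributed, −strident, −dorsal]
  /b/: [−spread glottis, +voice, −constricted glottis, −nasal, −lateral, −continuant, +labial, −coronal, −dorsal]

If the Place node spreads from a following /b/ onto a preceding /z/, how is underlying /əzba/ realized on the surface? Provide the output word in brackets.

[əvba]

Place immediately or transitively dominates [labial], [coronal], [anterior], [distributed], [strident], [back], [dorsal], [high].
After delinking /z/'s Place and linking /b/'s, the affected terminals become [+labial], [−coronal], [−dorsal]; [spread glottis], [voice], [constricted glottis], … (outside Place) are retained from /z/.
Among the inventory, only /v/ has exactly this specification, giving the surface form [əvba].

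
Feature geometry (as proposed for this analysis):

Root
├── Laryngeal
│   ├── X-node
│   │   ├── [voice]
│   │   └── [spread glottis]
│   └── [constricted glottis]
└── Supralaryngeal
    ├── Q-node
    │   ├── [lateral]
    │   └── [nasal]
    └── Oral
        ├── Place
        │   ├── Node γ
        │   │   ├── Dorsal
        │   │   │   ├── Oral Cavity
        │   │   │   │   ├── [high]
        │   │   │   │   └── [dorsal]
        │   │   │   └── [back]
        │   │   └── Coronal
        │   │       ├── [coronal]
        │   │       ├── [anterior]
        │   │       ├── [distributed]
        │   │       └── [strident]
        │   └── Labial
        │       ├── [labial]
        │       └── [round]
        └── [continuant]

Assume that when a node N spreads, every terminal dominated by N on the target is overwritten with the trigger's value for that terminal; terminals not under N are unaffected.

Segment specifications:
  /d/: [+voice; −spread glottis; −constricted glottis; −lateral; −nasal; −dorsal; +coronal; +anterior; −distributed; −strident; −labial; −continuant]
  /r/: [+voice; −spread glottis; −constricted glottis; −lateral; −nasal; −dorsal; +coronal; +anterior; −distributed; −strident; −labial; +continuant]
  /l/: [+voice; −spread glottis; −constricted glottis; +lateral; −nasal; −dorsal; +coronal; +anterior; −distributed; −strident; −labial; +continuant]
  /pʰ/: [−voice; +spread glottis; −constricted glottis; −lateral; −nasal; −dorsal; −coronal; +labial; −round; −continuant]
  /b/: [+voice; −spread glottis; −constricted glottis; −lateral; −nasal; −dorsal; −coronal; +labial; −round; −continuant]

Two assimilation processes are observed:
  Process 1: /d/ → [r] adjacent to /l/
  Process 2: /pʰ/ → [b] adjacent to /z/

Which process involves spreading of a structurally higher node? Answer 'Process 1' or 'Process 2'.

Process 2

Process 1 alters [continuant]; the lowest dominating node is [continuant] (depth 3 from Root).
Process 2: the features that change are [voice], [spread glottis]; the minimal node is X-node (depth 2).
X-node is closer to Root than [continuant], so Process 2 spreads the higher node.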